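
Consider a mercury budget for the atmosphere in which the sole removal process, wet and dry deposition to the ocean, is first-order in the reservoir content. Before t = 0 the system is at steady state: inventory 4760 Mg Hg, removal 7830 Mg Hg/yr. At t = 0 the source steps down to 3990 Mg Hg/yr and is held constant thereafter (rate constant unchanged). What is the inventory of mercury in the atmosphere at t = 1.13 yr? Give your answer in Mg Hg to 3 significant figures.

2790 Mg Hg

The sink rate constant is k = F₀/M₀ = 7830/4760 = 1.645 yr⁻¹.
Solving dM/dt = F₁ − kM with M(0) = M₀ gives M(t) = F₁/k + (M₀ − F₁/k)·e^(−kt).
F₁/k = 3990/1.645 = 2425.6 Mg Hg; kt = 1.645 × 1.13 = 1.859, e^(−kt) = 0.1559.
M(1.13) = 2425.6 + (4760 − 2425.6) × 0.1559 = 2425.6 + 363.8 = 2789.4 Mg Hg.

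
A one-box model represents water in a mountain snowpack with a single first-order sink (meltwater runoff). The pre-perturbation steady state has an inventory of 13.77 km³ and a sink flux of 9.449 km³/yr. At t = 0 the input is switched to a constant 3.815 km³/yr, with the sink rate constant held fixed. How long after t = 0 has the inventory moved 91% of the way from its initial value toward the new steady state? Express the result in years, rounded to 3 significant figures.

τ = M₀/F₀ = 13.77/9.449 = 1.457 yr.
The remaining gap fraction is e^(−t/τ); 91% covered ⇒ e^(−t/τ) = 0.0900.
t = −τ ln(0.0900) = 1.457 × 2.408 = 3.509 yr.

3.51 yr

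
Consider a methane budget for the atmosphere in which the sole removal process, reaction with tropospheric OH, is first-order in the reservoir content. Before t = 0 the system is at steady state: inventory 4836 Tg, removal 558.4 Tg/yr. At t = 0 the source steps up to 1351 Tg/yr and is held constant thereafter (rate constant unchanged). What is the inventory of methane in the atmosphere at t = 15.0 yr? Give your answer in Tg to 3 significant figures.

10500 Tg

τ = M₀/F₀ = 4836/558.4 = 8.660 yr; rate constant k = 1/τ.
New steady state M_∞ = F₁/k = F₁·τ = 1351 × 8.660 = 11700 Tg.
M(t) = M_∞ + (M₀ − M_∞)·e^(−t/τ); t/τ = 15.0/8.660 = 1.732, so e^(−t/τ) = 0.1769.
M(t) = 11700 − 6864 × 0.1769 = 10486 Tg.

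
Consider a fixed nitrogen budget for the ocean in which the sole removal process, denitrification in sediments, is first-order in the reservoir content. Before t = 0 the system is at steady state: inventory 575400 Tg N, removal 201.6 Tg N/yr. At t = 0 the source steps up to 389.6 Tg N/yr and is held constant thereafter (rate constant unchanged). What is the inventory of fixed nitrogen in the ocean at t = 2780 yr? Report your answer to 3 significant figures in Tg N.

909000 Tg N

τ = M₀/F₀ = 575400/201.6 = 2854 yr; rate constant k = 1/τ.
New steady state M_∞ = F₁/k = F₁·τ = 389.6 × 2854 = 1.1120×10^6 Tg N.
M(t) = M_∞ + (M₀ − M_∞)·e^(−t/τ); t/τ = 2780/2854 = 0.9740, so e^(−t/τ) = 0.3776.
M(t) = 1.1120×10^6 − 536600 × 0.3776 = 909390 Tg N.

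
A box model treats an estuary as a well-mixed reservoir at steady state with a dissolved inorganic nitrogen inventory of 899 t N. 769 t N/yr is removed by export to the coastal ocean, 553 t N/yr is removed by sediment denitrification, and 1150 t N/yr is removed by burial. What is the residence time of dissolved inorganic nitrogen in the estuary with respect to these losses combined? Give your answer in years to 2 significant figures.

0.36 yr

Total removal = 769.0 + 553.0 + 1150 = 2472.0 t N/yr.
τ = M / ΣF_out = 899 / 2472.0 = 0.3637 yr.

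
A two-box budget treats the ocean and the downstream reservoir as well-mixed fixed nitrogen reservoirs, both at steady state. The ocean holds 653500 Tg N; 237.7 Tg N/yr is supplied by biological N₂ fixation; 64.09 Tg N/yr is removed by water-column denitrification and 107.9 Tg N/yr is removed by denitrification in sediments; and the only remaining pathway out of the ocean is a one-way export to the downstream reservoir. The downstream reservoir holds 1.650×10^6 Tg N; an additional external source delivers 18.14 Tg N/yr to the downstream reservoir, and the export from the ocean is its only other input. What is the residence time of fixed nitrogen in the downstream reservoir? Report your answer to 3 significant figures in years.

19700 yr

Balance the ocean: ΣF_in = 237.70 Tg N/yr.
Export to the downstream reservoir = ΣF_in − (64.09 + 107.9) = 65.710 Tg N/yr.
Total input to the downstream reservoir = 65.710 + 18.14 = 83.850 Tg N/yr; at steady state this equals its total output.
τ = M / F = 1.650×10^6 / 83.850 = 19680 yr.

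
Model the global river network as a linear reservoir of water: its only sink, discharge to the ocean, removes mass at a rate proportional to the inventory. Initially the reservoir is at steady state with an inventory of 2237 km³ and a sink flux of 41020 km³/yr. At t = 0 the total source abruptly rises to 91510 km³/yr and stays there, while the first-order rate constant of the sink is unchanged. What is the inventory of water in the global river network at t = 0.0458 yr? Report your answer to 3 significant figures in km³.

The sink rate constant is k = F₀/M₀ = 41020/2237 = 18.34 yr⁻¹.
Solving dM/dt = F₁ − kM with M(0) = M₀ gives M(t) = F₁/k + (M₀ − F₁/k)·e^(−kt).
F₁/k = 91510/18.34 = 4990.4 km³; kt = 18.34 × 0.0458 = 0.8398, e^(−kt) = 0.4318.
M(0.0458) = 4990.4 + (2237 − 4990.4) × 0.4318 = 4990.4 − 1189 = 3801.6 km³.

3800 km³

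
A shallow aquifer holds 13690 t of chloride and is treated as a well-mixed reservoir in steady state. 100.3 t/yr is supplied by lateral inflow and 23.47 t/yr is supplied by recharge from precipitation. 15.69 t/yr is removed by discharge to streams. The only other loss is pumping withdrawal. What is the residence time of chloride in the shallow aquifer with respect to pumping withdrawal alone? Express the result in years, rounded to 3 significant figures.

127 yr

At steady state ΣF_in = ΣF_out.
ΣF_in = 100.3 + 23.47 = 123.77 t/yr.
Pumping withdrawal flux = ΣF_in − (15.69) = 123.77 − 15.69 = 108.1 t/yr.
τ = M / F = 13690 / 108.1 = 126.7 yr.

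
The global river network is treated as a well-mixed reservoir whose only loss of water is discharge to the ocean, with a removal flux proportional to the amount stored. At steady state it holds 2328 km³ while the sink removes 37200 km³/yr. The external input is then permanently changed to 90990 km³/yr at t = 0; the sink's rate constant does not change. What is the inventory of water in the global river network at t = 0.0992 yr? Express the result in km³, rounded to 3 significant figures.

The sink rate constant is k = F₀/M₀ = 37200/2328 = 15.98 yr⁻¹.
Solving dM/dt = F₁ − kM with M(0) = M₀ gives M(t) = F₁/k + (M₀ − F₁/k)·e^(−kt).
F₁/k = 90990/15.98 = 5694.2 km³; kt = 15.98 × 0.0992 = 1.585, e^(−kt) = 0.2049.
M(0.0992) = 5694.2 + (2328 − 5694.2) × 0.2049 = 5694.2 − 689.8 = 5004.4 km³.

5000 km³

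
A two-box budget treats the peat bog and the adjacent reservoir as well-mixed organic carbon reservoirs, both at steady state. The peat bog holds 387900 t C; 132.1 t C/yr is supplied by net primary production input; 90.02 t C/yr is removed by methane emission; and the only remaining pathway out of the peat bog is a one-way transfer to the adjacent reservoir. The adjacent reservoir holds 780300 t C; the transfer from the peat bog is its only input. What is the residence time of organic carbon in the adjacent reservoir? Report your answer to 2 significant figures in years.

19000 yr

Balance the peat bog: ΣF_in = 132.10 t C/yr.
Transfer to the adjacent reservoir = ΣF_in − (90.02) = 42.080 t C/yr.
At steady state the output of the adjacent reservoir equals its input, 42.080 t C/yr.
τ = M / F = 780300 / 42.080 = 18540 yr.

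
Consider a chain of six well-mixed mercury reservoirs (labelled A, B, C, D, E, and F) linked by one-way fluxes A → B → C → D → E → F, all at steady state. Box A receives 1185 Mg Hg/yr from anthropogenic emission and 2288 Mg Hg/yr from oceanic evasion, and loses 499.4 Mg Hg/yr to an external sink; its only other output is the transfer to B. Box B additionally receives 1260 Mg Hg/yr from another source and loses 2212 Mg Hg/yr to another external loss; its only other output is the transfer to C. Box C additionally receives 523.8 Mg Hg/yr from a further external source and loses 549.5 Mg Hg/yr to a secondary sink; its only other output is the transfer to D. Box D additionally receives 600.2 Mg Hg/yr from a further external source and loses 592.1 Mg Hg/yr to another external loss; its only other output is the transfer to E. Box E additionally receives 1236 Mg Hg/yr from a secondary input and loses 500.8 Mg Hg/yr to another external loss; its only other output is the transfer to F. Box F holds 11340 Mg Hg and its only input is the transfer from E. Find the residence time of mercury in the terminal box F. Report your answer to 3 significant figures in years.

Box A: F(A→B) = (1185 + 2288) − 499.4 = 2973.6 Mg Hg/yr.
Box B: F(B→C) = (2973.6 + 1260) − 2212 = 2021.6 Mg Hg/yr.
Box C: F(C→D) = (2021.6 + 523.8) − 549.5 = 1995.9 Mg Hg/yr.
Box D: F(D→E) = (1995.9 + 600.2) − 592.1 = 2004.0 Mg Hg/yr.
Box E: F(E→F) = (2004.0 + 1236) − 500.8 = 2739.2 Mg Hg/yr.
Box F throughput = its input = 2739.2 Mg Hg/yr; τ = 11340 / 2739.2 = 4.140 yr.

4.14 yr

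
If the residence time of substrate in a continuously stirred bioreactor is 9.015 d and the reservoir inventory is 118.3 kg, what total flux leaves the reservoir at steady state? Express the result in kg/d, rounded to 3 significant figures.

13.1 kg/d

F = M / τ = 118.3 / 9.015 = 13.12 kg/d.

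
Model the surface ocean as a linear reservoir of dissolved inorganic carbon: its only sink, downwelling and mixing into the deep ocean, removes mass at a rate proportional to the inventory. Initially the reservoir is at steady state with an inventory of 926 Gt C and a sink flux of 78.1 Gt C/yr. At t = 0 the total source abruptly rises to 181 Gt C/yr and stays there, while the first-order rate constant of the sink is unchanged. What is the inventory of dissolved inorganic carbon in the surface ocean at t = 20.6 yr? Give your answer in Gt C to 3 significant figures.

The sink rate constant is k = F₀/M₀ = 78.1/926 = 0.08434 yr⁻¹.
Solving dM/dt = F₁ − kM with M(0) = M₀ gives M(t) = F₁/k + (M₀ − F₁/k)·e^(−kt).
F₁/k = 181/0.08434 = 2146.0 Gt C; kt = 0.08434 × 20.6 = 1.737, e^(−kt) = 0.1760.
M(20.6) = 2146.0 + (926 − 2146.0) × 0.1760 = 2146.0 − 214.7 = 1931.3 Gt C.

1930 Gt C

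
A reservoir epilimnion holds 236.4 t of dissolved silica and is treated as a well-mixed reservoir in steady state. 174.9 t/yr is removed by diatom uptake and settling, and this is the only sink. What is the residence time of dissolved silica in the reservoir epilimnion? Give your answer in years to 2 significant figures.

τ = M / F = 236.4 / 174.9 = 1.352 yr.

1.4 yr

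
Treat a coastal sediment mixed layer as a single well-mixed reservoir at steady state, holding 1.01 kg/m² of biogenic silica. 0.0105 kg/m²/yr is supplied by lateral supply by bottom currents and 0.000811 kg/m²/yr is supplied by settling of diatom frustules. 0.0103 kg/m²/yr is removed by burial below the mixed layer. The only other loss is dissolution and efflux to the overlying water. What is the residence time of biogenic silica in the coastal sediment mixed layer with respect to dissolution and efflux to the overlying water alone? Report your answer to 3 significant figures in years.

999 yr

At steady state ΣF_in = ΣF_out.
ΣF_in = 0.0105 + 0.000811 = 0.011311 kg/m²/yr.
Dissolution and efflux to the overlying water flux = ΣF_in − (0.0103) = 0.011311 − 0.01030 = 0.001011 kg/m²/yr.
τ = M / F = 1.01 / 0.001011 = 999.0 yr.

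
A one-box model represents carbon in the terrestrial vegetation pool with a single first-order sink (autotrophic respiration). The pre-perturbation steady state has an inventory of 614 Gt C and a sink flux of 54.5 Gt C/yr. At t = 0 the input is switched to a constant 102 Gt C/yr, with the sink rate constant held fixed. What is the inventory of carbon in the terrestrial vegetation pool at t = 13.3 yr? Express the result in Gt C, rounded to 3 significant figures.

The sink rate constant is k = F₀/M₀ = 54.5/614 = 0.08876 yr⁻¹.
Solving dM/dt = F₁ − kM with M(0) = M₀ gives M(t) = F₁/k + (M₀ − F₁/k)·e^(−kt).
F₁/k = 102/0.08876 = 1149.1 Gt C; kt = 0.08876 × 13.3 = 1.181, e^(−kt) = 0.3071.
M(13.3) = 1149.1 + (614 − 1149.1) × 0.3071 = 1149.1 − 164.3 = 984.79 Gt C.

985 Gt C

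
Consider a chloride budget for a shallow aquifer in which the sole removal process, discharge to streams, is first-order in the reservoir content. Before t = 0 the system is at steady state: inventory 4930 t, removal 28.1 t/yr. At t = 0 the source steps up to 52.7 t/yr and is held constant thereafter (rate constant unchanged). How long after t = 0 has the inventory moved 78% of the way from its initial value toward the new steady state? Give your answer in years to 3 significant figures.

τ = M₀/F₀ = 4930/28.1 = 175.4 yr.
The remaining gap fraction is e^(−t/τ); 78% covered ⇒ e^(−t/τ) = 0.220.
t = −τ ln(0.220) = 175.4 × 1.514 = 265.6 yr.

266 yr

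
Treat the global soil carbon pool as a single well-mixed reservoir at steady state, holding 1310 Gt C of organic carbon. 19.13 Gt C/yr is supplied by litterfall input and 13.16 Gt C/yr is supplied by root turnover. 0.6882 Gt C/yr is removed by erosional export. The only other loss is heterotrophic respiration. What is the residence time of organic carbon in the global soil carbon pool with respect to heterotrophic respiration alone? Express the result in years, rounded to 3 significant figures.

41.5 yr

At steady state ΣF_in = ΣF_out.
ΣF_in = 19.13 + 13.16 = 32.290 Gt C/yr.
Heterotrophic respiration flux = ΣF_in − (0.6882) = 32.290 − 0.6882 = 31.60 Gt C/yr.
τ = M / F = 1310 / 31.60 = 41.45 yr.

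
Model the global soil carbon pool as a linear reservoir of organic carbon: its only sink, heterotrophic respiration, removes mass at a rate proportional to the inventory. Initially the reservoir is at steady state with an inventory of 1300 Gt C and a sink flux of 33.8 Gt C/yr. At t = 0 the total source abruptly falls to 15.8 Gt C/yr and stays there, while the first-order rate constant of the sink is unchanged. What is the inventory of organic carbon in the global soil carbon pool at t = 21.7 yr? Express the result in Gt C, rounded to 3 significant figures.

1000 Gt C

τ = M₀/F₀ = 1300/33.8 = 38.46 yr; rate constant k = 1/τ.
New steady state M_∞ = F₁/k = F₁·τ = 15.8 × 38.46 = 607.69 Gt C.
M(t) = M_∞ + (M₀ − M_∞)·e^(−t/τ); t/τ = 21.7/38.46 = 0.5642, so e^(−t/τ) = 0.5688.
M(t) = 607.69 + 692.3 × 0.5688 = 1001.5 Gt C.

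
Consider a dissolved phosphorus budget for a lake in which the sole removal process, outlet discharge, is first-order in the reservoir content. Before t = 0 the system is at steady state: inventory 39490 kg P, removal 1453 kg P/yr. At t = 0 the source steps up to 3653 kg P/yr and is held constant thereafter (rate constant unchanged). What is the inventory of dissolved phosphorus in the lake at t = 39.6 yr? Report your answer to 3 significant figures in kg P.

85400 kg P

Residence time τ = M₀/F₀ = 27.18 yr. The eventual steady state is M_∞ = M₀·(F₁/F₀) = 39490 × 3653/1453 = 99282 kg P.
The anomaly ΔM(t) = M(t) − M_∞ decays as ΔM₀·e^(−t/τ) with ΔM₀ = 39490 − 99282 = −59790 kg P.
At t = 39.6 yr, e^(−t/τ) = e^(−1.457) = 0.2329, so ΔM = −13930 kg P and M = 99282 − 13930 = 85355 kg P.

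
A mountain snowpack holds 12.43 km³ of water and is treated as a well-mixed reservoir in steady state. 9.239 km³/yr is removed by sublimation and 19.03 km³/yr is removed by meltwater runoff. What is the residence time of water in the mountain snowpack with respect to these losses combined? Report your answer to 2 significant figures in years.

0.44 yr

Total removal = 9.239 + 19.03 = 28.269 km³/yr.
τ = M / ΣF_out = 12.43 / 28.269 = 0.4397 yr.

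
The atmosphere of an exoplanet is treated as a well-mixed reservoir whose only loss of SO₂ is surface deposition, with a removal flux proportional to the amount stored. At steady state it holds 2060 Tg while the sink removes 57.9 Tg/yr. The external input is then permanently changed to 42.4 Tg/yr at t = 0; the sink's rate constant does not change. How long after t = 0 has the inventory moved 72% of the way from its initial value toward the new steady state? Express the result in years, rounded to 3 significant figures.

τ = M₀/F₀ = 2060/57.9 = 35.58 yr.
The remaining gap fraction is e^(−t/τ); 72% covered ⇒ e^(−t/τ) = 0.280.
t = −τ ln(0.280) = 35.58 × 1.273 = 45.29 yr.

45.3 yr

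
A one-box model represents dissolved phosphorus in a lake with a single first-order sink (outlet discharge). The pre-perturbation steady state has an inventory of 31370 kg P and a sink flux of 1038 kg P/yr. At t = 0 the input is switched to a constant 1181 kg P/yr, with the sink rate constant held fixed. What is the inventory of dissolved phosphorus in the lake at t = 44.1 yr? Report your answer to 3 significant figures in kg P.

34700 kg P

τ = M₀/F₀ = 31370/1038 = 30.22 yr; rate constant k = 1/τ.
New steady state M_∞ = F₁/k = F₁·τ = 1181 × 30.22 = 35692 kg P.
M(t) = M_∞ + (M₀ − M_∞)·e^(−t/τ); t/τ = 44.1/30.22 = 1.459, so e^(−t/τ) = 0.2324.
M(t) = 35692 − 4322 × 0.2324 = 34687 kg P.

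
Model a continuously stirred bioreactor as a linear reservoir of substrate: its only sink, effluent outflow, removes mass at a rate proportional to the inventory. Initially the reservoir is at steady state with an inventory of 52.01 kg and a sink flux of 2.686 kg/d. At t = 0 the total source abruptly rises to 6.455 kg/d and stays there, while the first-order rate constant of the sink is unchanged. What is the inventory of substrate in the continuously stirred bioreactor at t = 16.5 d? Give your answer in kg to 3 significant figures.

93.9 kg

The sink rate constant is k = F₀/M₀ = 2.686/52.01 = 0.05164 d⁻¹.
Solving dM/dt = F₁ − kM with M(0) = M₀ gives M(t) = F₁/k + (M₀ − F₁/k)·e^(−kt).
F₁/k = 6.455/0.05164 = 124.99 kg; kt = 0.05164 × 16.5 = 0.8521, e^(−kt) = 0.4265.
M(16.5) = 124.99 + (52.01 − 124.99) × 0.4265 = 124.99 − 31.13 = 93.864 kg.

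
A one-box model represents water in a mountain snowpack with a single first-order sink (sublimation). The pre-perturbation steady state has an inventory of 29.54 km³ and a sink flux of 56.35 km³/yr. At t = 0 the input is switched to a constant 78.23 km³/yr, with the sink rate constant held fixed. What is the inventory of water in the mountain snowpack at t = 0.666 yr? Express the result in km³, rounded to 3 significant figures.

37.8 km³

Residence time τ = M₀/F₀ = 0.5242 yr. The eventual steady state is M_∞ = M₀·(F₁/F₀) = 29.54 × 78.23/56.35 = 41.010 km³.
The anomaly ΔM(t) = M(t) − M_∞ decays as ΔM₀·e^(−t/τ) with ΔM₀ = 29.54 − 41.010 = −11.47 km³.
At t = 0.666 yr, e^(−t/τ) = e^(−1.270) = 0.2807, so ΔM = −3.220 km³ and M = 41.010 − 3.220 = 37.790 km³.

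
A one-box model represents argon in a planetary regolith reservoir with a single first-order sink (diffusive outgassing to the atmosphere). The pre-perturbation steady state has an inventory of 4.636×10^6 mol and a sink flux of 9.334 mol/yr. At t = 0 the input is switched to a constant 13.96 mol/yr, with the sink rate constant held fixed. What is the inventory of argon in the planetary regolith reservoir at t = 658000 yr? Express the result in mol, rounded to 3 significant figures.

6.32×10^6 mol

Residence time τ = M₀/F₀ = 496700 yr. The eventual steady state is M_∞ = M₀·(F₁/F₀) = 4.636×10^6 × 13.96/9.334 = 6.9336×10^6 mol.
The anomaly ΔM(t) = M(t) − M_∞ decays as ΔM₀·e^(−t/τ) with ΔM₀ = 4.636×10^6 − 6.9336×10^6 = −2.298×10^6 mol.
At t = 658000 yr, e^(−t/τ) = e^(−1.325) = 0.2659, so ΔM = −610800 mol and M = 6.9336×10^6 − 610800 = 6.3228×10^6 mol.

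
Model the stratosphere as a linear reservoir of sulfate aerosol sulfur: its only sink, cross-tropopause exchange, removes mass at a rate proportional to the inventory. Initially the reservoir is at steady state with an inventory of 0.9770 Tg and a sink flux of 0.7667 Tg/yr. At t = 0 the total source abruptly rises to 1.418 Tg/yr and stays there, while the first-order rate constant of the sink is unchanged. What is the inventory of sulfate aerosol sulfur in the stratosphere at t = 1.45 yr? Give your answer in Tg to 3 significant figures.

1.54 Tg

The sink rate constant is k = F₀/M₀ = 0.7667/0.9770 = 0.7847 yr⁻¹.
Solving dM/dt = F₁ − kM with M(0) = M₀ gives M(t) = F₁/k + (M₀ − F₁/k)·e^(−kt).
F₁/k = 1.418/0.7847 = 1.8069 Tg; kt = 0.7847 × 1.45 = 1.138, e^(−kt) = 0.3205.
M(1.45) = 1.8069 + (0.9770 − 1.8069) × 0.3205 = 1.8069 − 0.2660 = 1.5410 Tg.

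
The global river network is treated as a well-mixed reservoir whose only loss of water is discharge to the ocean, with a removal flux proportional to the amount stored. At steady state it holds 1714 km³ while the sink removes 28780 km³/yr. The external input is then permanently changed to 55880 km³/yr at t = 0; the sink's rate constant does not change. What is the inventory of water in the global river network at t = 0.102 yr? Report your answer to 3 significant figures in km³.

Residence time τ = M₀/F₀ = 0.05956 yr. The eventual steady state is M_∞ = M₀·(F₁/F₀) = 1714 × 55880/28780 = 3327.9 km³.
The anomaly ΔM(t) = M(t) − M_∞ decays as ΔM₀·e^(−t/τ) with ΔM₀ = 1714 − 3327.9 = −1614 km³.
At t = 0.102 yr, e^(−t/τ) = e^(−1.713) = 0.1804, so ΔM = −291.1 km³ and M = 3327.9 − 291.1 = 3036.8 km³.

3040 km³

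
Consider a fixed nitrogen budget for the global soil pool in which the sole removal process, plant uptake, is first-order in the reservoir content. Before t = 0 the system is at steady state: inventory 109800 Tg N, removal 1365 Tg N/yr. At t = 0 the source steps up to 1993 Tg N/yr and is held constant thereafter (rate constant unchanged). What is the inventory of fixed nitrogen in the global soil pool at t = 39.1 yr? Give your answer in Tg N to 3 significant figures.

129000 Tg N

Residence time τ = M₀/F₀ = 80.44 yr. The eventual steady state is M_∞ = M₀·(F₁/F₀) = 109800 × 1993/1365 = 160320 Tg N.
The anomaly ΔM(t) = M(t) − M_∞ decays as ΔM₀·e^(−t/τ) with ΔM₀ = 109800 − 160320 = −50520 Tg N.
At t = 39.1 yr, e^(−t/τ) = e^(−0.4861) = 0.6150, so ΔM = −31070 Tg N and M = 160320 − 31070 = 129250 Tg N.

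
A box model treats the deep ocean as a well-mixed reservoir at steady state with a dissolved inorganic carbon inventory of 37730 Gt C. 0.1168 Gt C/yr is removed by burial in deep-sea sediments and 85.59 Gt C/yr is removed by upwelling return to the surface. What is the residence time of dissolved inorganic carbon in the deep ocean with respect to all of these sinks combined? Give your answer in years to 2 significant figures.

440 yr

Total removal flux = 0.1168 + 85.59 = 85.707 Gt C/yr.
τ = M / ΣF_out = 37730 / 85.707 = 440.2 yr.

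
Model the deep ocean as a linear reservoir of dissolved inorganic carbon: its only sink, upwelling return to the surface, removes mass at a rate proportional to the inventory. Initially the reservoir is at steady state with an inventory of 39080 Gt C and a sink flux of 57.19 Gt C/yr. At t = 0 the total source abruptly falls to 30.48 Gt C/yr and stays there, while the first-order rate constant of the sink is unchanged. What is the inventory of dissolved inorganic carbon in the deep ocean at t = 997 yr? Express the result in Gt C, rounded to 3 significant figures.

Residence time τ = M₀/F₀ = 683.3 yr. The eventual steady state is M_∞ = M₀·(F₁/F₀) = 39080 × 30.48/57.19 = 20828 Gt C.
The anomaly ΔM(t) = M(t) − M_∞ decays as ΔM₀·e^(−t/τ) with ΔM₀ = 39080 − 20828 = 18250 Gt C.
At t = 997 yr, e^(−t/τ) = e^(−1.459) = 0.2325, so ΔM = 4243 Gt C and M = 20828 + 4243 = 25071 Gt C.

25100 Gt C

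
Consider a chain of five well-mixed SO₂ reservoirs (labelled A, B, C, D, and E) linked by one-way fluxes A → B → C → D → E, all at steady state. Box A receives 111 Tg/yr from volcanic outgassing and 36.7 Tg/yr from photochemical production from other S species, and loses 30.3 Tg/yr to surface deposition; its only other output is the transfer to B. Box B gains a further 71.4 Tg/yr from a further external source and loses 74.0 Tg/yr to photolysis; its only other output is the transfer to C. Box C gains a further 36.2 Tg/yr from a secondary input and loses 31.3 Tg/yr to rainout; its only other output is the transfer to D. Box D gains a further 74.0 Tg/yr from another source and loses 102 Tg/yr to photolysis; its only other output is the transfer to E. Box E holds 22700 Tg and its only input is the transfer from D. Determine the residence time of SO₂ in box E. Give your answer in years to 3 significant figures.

Box A: F(A→B) = (111 + 36.7) − 30.3 = 117.40 Tg/yr.
Box B: F(B→C) = (117.40 + 71.4) − 74.0 = 114.80 Tg/yr.
Box C: F(C→D) = (114.80 + 36.2) − 31.3 = 119.70 Tg/yr.
Box D: F(D→E) = (119.70 + 74.0) − 102 = 91.700 Tg/yr.
Box E throughput = its input = 91.700 Tg/yr; τ = 22700 / 91.700 = 247.5 yr.

248 yr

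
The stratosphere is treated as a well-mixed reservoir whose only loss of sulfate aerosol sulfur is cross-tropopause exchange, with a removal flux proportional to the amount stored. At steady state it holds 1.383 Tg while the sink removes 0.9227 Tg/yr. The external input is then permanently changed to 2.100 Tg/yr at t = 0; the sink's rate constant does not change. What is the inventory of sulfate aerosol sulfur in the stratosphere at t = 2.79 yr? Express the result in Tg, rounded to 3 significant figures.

τ = M₀/F₀ = 1.383/0.9227 = 1.499 yr; rate constant k = 1/τ.
New steady state M_∞ = F₁/k = F₁·τ = 2.100 × 1.499 = 3.1476 Tg.
M(t) = M_∞ + (M₀ − M_∞)·e^(−t/τ); t/τ = 2.79/1.499 = 1.861, so e^(−t/τ) = 0.1555.
M(t) = 3.1476 − 1.765 × 0.1555 = 2.8733 Tg.

2.87 Tg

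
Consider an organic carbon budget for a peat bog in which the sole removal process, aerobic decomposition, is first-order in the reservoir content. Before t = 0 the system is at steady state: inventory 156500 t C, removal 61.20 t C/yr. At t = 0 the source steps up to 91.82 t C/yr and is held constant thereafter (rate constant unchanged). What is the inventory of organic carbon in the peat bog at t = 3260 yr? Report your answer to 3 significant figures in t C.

213000 t C

τ = M₀/F₀ = 156500/61.20 = 2557 yr; rate constant k = 1/τ.
New steady state M_∞ = F₁/k = F₁·τ = 91.82 × 2557 = 234800 t C.
M(t) = M_∞ + (M₀ − M_∞)·e^(−t/τ); t/τ = 3260/2557 = 1.275, so e^(−t/τ) = 0.2795.
M(t) = 234800 − 78300 × 0.2795 = 212920 t C.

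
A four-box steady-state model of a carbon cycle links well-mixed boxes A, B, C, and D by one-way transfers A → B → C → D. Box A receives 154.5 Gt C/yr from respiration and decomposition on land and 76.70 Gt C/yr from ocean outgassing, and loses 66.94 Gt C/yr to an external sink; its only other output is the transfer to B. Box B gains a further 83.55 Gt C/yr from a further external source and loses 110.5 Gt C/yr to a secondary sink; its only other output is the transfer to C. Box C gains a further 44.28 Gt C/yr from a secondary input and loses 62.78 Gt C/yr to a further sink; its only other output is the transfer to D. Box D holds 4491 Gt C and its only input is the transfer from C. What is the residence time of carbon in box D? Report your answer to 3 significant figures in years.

Box A: F(A→B) = (154.5 + 76.70) − 66.94 = 164.26 Gt C/yr.
Box B: F(B→C) = (164.26 + 83.55) − 110.5 = 137.31 Gt C/yr.
Box C: F(C→D) = (137.31 + 44.28) − 62.78 = 118.81 Gt C/yr.
Box D throughput = its input = 118.81 Gt C/yr; τ = 4491 / 118.81 = 37.80 yr.

37.8 yr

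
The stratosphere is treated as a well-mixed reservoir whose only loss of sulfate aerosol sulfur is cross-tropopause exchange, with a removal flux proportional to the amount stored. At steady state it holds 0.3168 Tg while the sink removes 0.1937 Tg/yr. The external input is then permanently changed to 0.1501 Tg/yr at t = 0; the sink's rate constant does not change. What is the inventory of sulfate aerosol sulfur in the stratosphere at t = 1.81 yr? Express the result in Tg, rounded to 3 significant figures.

Residence time τ = M₀/F₀ = 1.636 yr. The eventual steady state is M_∞ = M₀·(F₁/F₀) = 0.3168 × 0.1501/0.1937 = 0.24549 Tg.
The anomaly ΔM(t) = M(t) − M_∞ decays as ΔM₀·e^(−t/τ) with ΔM₀ = 0.3168 − 0.24549 = 0.07131 Tg.
At t = 1.81 yr, e^(−t/τ) = e^(−1.107) = 0.3307, so ΔM = 0.02358 Tg and M = 0.24549 + 0.02358 = 0.26907 Tg.

0.269 Tg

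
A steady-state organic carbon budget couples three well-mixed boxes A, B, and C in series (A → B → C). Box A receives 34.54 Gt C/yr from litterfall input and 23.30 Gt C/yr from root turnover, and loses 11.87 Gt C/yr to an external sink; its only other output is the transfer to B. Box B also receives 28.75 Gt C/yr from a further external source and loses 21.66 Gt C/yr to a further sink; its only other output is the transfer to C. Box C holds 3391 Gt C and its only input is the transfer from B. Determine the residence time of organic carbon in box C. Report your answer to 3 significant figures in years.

Box A: F(A→B) = (34.54 + 23.30) − 11.87 = 45.970 Gt C/yr.
Box B: F(B→C) = (45.970 + 28.75) − 21.66 = 53.060 Gt C/yr.
Box C throughput = its input = 53.060 Gt C/yr; τ = 3391 / 53.060 = 63.91 yr.

63.9 yr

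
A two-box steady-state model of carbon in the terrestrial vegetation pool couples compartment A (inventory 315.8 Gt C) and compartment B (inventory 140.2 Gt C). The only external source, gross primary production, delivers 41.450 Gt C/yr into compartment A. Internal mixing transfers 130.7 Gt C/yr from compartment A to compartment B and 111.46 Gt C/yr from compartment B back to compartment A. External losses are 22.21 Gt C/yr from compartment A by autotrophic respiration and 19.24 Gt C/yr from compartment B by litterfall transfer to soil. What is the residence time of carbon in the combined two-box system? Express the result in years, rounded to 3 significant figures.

11.0 yr

Treat the two boxes together as one reservoir: the mixing fluxes between them are internal recycling, so τ = ΣM / Σ(external losses).
M_total = 315.8 + 140.2 = 456.00 Gt C.
ΣF_external_out = 22.21 + 19.24 = 41.450 Gt C/yr.
τ = M_total / ΣF_ext = 456.00 / 41.450 = 11.00 yr.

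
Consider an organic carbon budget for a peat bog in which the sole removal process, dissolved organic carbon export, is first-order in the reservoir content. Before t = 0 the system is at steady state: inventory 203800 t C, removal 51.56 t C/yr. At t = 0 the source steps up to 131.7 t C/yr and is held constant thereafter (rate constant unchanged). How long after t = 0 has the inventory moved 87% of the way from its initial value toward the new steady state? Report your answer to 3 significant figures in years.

τ = M₀/F₀ = 203800/51.56 = 3953 yr.
The remaining gap fraction is e^(−t/τ); 87% covered ⇒ e^(−t/τ) = 0.130.
t = −τ ln(0.130) = 3953 × 2.040 = 8064 yr.

8060 yr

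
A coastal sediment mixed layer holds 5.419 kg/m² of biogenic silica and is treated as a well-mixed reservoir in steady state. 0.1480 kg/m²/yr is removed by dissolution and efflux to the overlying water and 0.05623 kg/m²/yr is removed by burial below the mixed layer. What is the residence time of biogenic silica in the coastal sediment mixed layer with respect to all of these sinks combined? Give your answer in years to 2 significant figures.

Total removal flux = 0.1480 + 0.05623 = 0.20423 kg/m²/yr.
τ = M / ΣF_out = 5.419 / 0.20423 = 26.53 yr.

27 yr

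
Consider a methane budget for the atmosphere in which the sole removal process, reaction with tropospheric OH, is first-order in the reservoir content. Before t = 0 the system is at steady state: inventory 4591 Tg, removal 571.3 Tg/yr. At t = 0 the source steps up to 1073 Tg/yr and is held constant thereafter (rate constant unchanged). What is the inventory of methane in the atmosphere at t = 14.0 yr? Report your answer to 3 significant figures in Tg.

7920 Tg

Residence time τ = M₀/F₀ = 8.036 yr. The eventual steady state is M_∞ = M₀·(F₁/F₀) = 4591 × 1073/571.3 = 8622.7 Tg.
The anomaly ΔM(t) = M(t) − M_∞ decays as ΔM₀·e^(−t/τ) with ΔM₀ = 4591 − 8622.7 = −4032 Tg.
At t = 14.0 yr, e^(−t/τ) = e^(−1.742) = 0.1751, so ΔM = −706.1 Tg and M = 8622.7 − 706.1 = 7916.6 Tg.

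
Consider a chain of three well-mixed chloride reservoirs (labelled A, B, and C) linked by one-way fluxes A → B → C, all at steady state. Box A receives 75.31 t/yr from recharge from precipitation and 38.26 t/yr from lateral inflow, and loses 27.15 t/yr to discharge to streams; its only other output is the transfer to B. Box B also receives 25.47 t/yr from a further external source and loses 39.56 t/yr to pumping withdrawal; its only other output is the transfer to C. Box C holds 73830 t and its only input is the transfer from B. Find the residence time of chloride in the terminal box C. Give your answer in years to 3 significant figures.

Box A: F(A→B) = (75.31 + 38.26) − 27.15 = 86.420 t/yr.
Box B: F(B→C) = (86.420 + 25.47) − 39.56 = 72.330 t/yr.
Box C throughput = its input = 72.330 t/yr; τ = 73830 / 72.330 = 1021 yr.

1020 yr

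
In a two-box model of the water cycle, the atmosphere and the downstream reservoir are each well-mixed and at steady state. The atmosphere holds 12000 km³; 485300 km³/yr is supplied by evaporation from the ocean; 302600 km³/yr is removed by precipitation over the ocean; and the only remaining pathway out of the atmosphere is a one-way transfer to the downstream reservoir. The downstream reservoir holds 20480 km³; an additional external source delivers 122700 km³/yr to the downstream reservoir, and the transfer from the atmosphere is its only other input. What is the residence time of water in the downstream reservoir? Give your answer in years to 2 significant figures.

Balance the atmosphere: ΣF_in = 485300 km³/yr.
Transfer to the downstream reservoir = ΣF_in − (302600) = 182700 km³/yr.
Total input to the downstream reservoir = 182700 + 122700 = 305400 km³/yr; at steady state this equals its total output.
τ = M / F = 20480 / 305400 = 0.06706 yr.

0.067 yr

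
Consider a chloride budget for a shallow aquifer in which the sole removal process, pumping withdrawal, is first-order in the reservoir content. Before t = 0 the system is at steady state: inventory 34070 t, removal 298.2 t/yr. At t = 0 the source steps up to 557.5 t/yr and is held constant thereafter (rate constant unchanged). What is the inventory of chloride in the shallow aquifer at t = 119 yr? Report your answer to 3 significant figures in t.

The sink rate constant is k = F₀/M₀ = 298.2/34070 = 0.008753 yr⁻¹.
Solving dM/dt = F₁ − kM with M(0) = M₀ gives M(t) = F₁/k + (M₀ − F₁/k)·e^(−kt).
F₁/k = 557.5/0.008753 = 63696 t; kt = 0.008753 × 119 = 1.042, e^(−kt) = 0.3529.
M(119) = 63696 + (34070 − 63696) × 0.3529 = 63696 − 10460 = 53241 t.

53200 t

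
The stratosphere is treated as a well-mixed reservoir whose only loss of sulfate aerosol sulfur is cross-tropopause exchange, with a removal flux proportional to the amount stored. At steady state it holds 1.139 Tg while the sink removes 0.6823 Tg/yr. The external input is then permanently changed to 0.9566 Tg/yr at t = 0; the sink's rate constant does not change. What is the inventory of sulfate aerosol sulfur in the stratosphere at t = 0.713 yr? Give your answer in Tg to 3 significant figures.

1.30 Tg

The sink rate constant is k = F₀/M₀ = 0.6823/1.139 = 0.5990 yr⁻¹.
Solving dM/dt = F₁ − kM with M(0) = M₀ gives M(t) = F₁/k + (M₀ − F₁/k)·e^(−kt).
F₁/k = 0.9566/0.5990 = 1.5969 Tg; kt = 0.5990 × 0.713 = 0.4271, e^(−kt) = 0.6524.
M(0.713) = 1.5969 + (1.139 − 1.5969) × 0.6524 = 1.5969 − 0.2987 = 1.2982 Tg.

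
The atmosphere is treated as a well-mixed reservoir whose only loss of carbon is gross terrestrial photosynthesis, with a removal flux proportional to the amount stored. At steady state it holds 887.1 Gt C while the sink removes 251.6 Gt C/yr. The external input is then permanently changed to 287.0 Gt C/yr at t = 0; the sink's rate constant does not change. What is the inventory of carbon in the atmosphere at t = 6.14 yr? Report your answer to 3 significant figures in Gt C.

990 Gt C

Residence time τ = M₀/F₀ = 3.526 yr. The eventual steady state is M_∞ = M₀·(F₁/F₀) = 887.1 × 287.0/251.6 = 1011.9 Gt C.
The anomaly ΔM(t) = M(t) − M_∞ decays as ΔM₀·e^(−t/τ) with ΔM₀ = 887.1 − 1011.9 = −124.8 Gt C.
At t = 6.14 yr, e^(−t/τ) = e^(−1.741) = 0.1753, so ΔM = −21.88 Gt C and M = 1011.9 − 21.88 = 990.04 Gt C.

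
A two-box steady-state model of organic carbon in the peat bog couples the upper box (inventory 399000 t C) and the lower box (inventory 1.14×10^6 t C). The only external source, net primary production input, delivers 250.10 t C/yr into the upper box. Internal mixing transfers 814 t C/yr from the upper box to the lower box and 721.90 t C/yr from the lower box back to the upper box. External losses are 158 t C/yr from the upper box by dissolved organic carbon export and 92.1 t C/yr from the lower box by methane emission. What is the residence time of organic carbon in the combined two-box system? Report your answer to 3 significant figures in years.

For the system as a whole, the A↔B exchange is internal and contributes nothing to the throughput; only the external sinks remove mass.
M_total = 399000 + 1.14×10^6 = 1.5390×10^6 t C.
ΣF_external_out = 158 + 92.1 = 250.10 t C/yr.
τ = M_total / ΣF_ext = 1.5390×10^6 / 250.10 = 6154 yr.

6150 yr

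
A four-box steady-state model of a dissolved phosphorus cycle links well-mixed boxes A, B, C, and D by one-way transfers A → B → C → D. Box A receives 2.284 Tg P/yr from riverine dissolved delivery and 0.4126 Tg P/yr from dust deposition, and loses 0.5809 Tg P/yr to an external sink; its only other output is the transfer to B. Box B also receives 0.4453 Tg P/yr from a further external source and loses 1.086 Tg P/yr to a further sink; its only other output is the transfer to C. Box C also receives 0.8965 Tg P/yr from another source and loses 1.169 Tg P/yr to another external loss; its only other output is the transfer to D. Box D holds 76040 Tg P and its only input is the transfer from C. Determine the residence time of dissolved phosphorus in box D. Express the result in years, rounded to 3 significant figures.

63200 yr

Box A: F(A→B) = (2.284 + 0.4126) − 0.5809 = 2.1157 Tg P/yr.
Box B: F(B→C) = (2.1157 + 0.4453) − 1.086 = 1.4750 Tg P/yr.
Box C: F(C→D) = (1.4750 + 0.8965) − 1.169 = 1.2025 Tg P/yr.
Box D throughput = its input = 1.2025 Tg P/yr; τ = 76040 / 1.2025 = 63230 yr.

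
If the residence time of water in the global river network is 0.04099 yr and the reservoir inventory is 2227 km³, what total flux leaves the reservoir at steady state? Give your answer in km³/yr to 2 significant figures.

54000 km³/yr

F = M / τ = 2227 / 0.04099 = 54330 km³/yr.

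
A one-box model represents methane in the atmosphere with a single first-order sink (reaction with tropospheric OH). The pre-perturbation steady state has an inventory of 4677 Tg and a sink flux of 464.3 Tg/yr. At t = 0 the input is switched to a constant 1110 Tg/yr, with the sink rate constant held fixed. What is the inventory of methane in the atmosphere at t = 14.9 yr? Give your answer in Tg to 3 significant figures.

The sink rate constant is k = F₀/M₀ = 464.3/4677 = 0.09927 yr⁻¹.
Solving dM/dt = F₁ − kM with M(0) = M₀ gives M(t) = F₁/k + (M₀ − F₁/k)·e^(−kt).
F₁/k = 1110/0.09927 = 11181 Tg; kt = 0.09927 × 14.9 = 1.479, e^(−kt) = 0.2278.
M(14.9) = 11181 + (4677 − 11181) × 0.2278 = 11181 − 1482 = 9699.4 Tg.

9700 Tg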